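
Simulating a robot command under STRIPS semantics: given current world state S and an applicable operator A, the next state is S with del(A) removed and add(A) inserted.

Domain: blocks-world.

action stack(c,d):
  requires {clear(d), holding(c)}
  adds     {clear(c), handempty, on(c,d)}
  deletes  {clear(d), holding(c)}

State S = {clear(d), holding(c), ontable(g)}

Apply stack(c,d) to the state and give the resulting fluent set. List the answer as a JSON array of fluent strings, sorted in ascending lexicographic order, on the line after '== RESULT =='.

Progress:
  pre ⊆ S: {clear(d), holding(c)} ⊆ S  — applicable
  S \ del = {ontable(g)}
  ∪ add   = {clear(c), handempty, on(c,d), ontable(g)}

== RESULT ==
["clear(c)", "handempty", "on(c,d)", "ontable(g)"]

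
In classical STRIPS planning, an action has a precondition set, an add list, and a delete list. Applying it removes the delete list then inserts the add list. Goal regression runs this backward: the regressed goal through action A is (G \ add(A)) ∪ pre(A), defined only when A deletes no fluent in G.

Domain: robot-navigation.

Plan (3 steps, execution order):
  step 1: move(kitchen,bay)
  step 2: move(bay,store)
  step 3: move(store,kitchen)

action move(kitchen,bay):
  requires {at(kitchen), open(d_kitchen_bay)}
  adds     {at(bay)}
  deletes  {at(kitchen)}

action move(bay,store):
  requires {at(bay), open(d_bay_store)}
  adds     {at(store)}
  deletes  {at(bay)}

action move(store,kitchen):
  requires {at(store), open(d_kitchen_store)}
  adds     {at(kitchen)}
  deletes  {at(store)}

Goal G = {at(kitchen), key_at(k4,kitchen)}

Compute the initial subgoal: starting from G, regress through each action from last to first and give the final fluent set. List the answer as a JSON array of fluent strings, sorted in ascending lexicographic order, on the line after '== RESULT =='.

Work backward from the goal:
  through step 3 (move(store,kitchen)): drop {at(kitchen)}, keep {key_at(k4,kitchen)}, require {at(store), open(d_kitchen_store)}
    → {at(store), key_at(k4,kitchen), open(d_kitchen_store)}
  through step 2 (move(bay,store)): drop {at(store)}, keep {key_at(k4,kitchen), open(d_kitchen_store)}, require {at(bay), open(d_bay_store)}
    → {at(bay), key_at(k4,kitchen), open(d_bay_store), open(d_kitchen_store)}
  through step 1 (move(kitchen,bay)): drop {at(bay)}, keep {key_at(k4,kitchen), open(d_bay_store), open(d_kitchen_store)}, require {at(kitchen), open(d_kitchen_bay)}
    → {at(kitchen), key_at(k4,kitchen), open(d_bay_store), open(d_kitchen_bay), open(d_kitchen_store)}

== RESULT ==
["at(kitchen)", "key_at(k4,kitchen)", "open(d_bay_store)", "open(d_kitchen_bay)", "open(d_kitchen_store)"]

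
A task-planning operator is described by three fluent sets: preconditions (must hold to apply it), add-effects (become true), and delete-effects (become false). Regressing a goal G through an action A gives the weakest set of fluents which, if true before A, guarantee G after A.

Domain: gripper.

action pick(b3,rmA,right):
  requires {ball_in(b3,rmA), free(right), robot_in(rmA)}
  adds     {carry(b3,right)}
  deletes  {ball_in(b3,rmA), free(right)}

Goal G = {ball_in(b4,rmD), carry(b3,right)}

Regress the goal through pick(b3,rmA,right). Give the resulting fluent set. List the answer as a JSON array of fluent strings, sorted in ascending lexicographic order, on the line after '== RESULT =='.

Compute (G \ add) ∪ pre:
  G ∩ del = {}  (empty — regression defined)
  G \ add = {ball_in(b4,rmD), carry(b3,right)} \ {carry(b3,right)} = {ball_in(b4,rmD)}
  ∪ pre   = {ball_in(b4,rmD)} ∪ {ball_in(b3,rmA), free(right), robot_in(rmA)}
          = {ball_in(b3,rmA), ball_in(b4,rmD), free(right), robot_in(rmA)}

== RESULT ==
["ball_in(b3,rmA)", "ball_in(b4,rmD)", "free(right)", "robot_in(rmA)"]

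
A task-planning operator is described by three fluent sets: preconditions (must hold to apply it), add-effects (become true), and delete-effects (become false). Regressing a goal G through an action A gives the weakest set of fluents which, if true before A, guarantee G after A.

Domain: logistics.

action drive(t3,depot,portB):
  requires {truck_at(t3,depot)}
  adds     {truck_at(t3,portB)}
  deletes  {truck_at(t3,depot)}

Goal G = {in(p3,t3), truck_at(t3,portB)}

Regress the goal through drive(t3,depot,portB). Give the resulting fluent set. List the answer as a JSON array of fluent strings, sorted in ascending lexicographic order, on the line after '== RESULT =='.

Regress:
  G ∩ del = {}  (empty — regression defined)
  G \ add = {in(p3,t3), truck_at(t3,portB)} \ {truck_at(t3,portB)} = {in(p3,t3)}
  ∪ pre   = {in(p3,t3)} ∪ {truck_at(t3,depot)}
          = {in(p3,t3), truck_at(t3,depot)}

== RESULT ==
["in(p3,t3)", "truck_at(t3,depot)"]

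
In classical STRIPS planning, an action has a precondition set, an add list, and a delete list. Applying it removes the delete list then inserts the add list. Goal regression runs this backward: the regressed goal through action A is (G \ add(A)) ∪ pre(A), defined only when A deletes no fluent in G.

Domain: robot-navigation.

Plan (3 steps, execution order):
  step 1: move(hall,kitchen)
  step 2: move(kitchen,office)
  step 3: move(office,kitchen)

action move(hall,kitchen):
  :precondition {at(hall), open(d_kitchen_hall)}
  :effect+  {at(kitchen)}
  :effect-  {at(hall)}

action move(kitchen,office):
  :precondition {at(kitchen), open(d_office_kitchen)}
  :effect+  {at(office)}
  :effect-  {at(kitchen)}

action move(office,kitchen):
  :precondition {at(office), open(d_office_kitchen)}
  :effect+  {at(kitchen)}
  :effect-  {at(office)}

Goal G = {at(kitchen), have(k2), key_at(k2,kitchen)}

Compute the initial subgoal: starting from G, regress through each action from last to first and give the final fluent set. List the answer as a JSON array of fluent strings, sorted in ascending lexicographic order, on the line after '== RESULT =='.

Regress step by step:
  through step 3 (move(office,kitchen)): drop {at(kitchen)}, keep {have(k2), key_at(k2,kitchen)}, require {at(office), open(d_office_kitchen)}
    → {at(office), have(k2), key_at(k2,kitchen), open(d_office_kitchen)}
  through step 2 (move(kitchen,office)): drop {at(office)}, keep {have(k2), key_at(k2,kitchen), open(d_office_kitchen)}, require {at(kitchen), open(d_office_kitchen)}
    → {at(kitchen), have(k2), key_at(k2,kitchen), open(d_office_kitchen)}
  through step 1 (move(hall,kitchen)): drop {at(kitchen)}, keep {have(k2), key_at(k2,kitchen), open(d_office_kitchen)}, require {at(hall), open(d_kitchen_hall)}
    → {at(hall), have(k2), key_at(k2,kitchen), open(d_kitchen_hall), open(d_office_kitchen)}

== RESULT ==
["at(hall)", "have(k2)", "key_at(k2,kitchen)", "open(d_kitchen_hall)", "open(d_office_kitchen)"]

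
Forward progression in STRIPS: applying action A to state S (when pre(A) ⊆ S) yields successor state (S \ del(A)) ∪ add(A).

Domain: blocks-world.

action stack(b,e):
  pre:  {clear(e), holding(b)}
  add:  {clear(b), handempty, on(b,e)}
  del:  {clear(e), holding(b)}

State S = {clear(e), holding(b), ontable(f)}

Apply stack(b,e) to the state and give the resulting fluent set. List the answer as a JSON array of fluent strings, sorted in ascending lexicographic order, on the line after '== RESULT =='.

Compute (S \ del) ∪ add:
  pre ⊆ S: {clear(e), holding(b)} ⊆ S  — applicable
  S \ del = {ontable(f)}
  ∪ add   = {clear(b), handempty, on(b,e), ontable(f)}

== RESULT ==
["clear(b)", "handempty", "on(b,e)", "ontable(f)"]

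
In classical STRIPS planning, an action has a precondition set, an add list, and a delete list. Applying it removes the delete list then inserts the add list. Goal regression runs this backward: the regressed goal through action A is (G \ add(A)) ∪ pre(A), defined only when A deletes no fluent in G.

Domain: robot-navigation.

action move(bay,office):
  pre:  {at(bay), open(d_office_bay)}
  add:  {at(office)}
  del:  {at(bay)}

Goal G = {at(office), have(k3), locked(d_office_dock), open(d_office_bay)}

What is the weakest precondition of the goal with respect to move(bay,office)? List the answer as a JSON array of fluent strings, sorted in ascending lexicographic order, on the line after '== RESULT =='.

Regress:
  G ∩ del = {}  (empty — regression defined)
  G \ add = {at(office), have(k3), locked(d_office_dock), open(d_office_bay)} \ {at(office)} = {have(k3), locked(d_office_dock), open(d_office_bay)}
  ∪ pre   = {have(k3), locked(d_office_dock), open(d_office_bay)} ∪ {at(bay), open(d_office_bay)}
          = {at(bay), have(k3), locked(d_office_dock), open(d_office_bay)}

== RESULT ==
["at(bay)", "have(k3)", "locked(d_office_dock)", "open(d_office_bay)"]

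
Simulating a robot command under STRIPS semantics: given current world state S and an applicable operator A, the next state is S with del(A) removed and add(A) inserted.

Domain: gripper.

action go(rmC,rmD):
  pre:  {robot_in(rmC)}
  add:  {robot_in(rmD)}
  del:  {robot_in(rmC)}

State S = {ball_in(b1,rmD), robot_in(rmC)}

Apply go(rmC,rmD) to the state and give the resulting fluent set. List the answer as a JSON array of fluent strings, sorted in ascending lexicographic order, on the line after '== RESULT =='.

Compute (S \ del) ∪ add:
  pre ⊆ S: {robot_in(rmC)} ⊆ S  — applicable
  S \ del = {ball_in(b1,rmD)}
  ∪ add   = {ball_in(b1,rmD), robot_in(rmD)}

== RESULT ==
["ball_in(b1,rmD)", "robot_in(rmD)"]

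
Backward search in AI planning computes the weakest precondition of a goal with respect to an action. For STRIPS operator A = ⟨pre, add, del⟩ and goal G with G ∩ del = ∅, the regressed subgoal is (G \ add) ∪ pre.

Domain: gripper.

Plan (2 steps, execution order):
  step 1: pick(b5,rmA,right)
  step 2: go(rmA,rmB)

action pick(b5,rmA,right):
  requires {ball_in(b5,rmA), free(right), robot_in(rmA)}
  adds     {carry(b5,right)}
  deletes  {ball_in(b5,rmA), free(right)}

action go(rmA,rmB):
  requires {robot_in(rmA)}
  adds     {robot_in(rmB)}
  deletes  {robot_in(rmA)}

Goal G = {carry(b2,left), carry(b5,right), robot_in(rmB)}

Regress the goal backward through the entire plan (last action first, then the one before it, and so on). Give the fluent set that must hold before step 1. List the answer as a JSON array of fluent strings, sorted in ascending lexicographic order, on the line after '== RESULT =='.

Regress step by step:
  through step 2 (go(rmA,rmB)): drop {robot_in(rmB)}, keep {carry(b2,left), carry(b5,right)}, require {robot_in(rmA)}
    → {carry(b2,left), carry(b5,right), robot_in(rmA)}
  through step 1 (pick(b5,rmA,right)): drop {carry(b5,right)}, keep {carry(b2,left), robot_in(rmA)}, require {ball_in(b5,rmA), free(right), robot_in(rmA)}
    → {ball_in(b5,rmA), carry(b2,left), free(right), robot_in(rmA)}

== RESULT ==
["ball_in(b5,rmA)", "carry(b2,left)", "free(right)", "robot_in(rmA)"]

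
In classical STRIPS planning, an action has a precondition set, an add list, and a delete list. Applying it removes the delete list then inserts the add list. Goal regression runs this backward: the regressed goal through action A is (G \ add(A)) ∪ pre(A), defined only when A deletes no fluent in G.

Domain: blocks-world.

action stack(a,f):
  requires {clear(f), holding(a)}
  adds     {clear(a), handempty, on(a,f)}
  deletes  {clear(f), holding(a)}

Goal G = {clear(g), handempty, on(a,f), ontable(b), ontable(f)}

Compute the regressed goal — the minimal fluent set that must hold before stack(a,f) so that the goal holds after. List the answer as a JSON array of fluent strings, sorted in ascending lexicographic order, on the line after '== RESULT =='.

Compute (G \ add) ∪ pre:
  G ∩ del = {}  (empty — regression defined)
  G \ add = {clear(g), handempty, on(a,f), ontable(b), ontable(f)} \ {clear(a), handempty, on(a,f)} = {clear(g), ontable(b), ontable(f)}
  ∪ pre   = {clear(g), ontable(b), ontable(f)} ∪ {clear(f), holding(a)}
          = {clear(f), clear(g), holding(a), ontable(b), ontable(f)}

== RESULT ==
["clear(f)", "clear(g)", "holding(a)", "ontable(b)", "ontable(f)"]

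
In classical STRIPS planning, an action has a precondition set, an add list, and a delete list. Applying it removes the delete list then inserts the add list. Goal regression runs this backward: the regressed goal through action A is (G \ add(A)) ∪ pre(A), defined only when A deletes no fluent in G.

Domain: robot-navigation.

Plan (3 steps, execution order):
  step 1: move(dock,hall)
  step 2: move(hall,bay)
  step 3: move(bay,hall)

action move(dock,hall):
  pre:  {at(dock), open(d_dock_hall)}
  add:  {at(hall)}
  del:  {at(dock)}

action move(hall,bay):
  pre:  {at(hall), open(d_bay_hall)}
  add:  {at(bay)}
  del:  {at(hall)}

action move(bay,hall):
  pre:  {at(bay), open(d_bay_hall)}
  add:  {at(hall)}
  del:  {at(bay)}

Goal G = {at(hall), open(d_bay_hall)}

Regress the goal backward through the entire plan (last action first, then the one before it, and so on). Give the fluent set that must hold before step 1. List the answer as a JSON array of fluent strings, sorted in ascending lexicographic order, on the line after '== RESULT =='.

Regress step by step:
  through step 3 (move(bay,hall)): drop {at(hall)}, keep {open(d_bay_hall)}, require {at(bay), open(d_bay_hall)}
    → {at(bay), open(d_bay_hall)}
  through step 2 (move(hall,bay)): drop {at(bay)}, keep {open(d_bay_hall)}, require {at(hall), open(d_bay_hall)}
    → {at(hall), open(d_bay_hall)}
  through step 1 (move(dock,hall)): drop {at(hall)}, keep {open(d_bay_hall)}, require {at(dock), open(d_dock_hall)}
    → {at(dock), open(d_bay_hall), open(d_dock_hall)}

== RESULT ==
["at(dock)", "open(d_bay_hall)", "open(d_dock_hall)"]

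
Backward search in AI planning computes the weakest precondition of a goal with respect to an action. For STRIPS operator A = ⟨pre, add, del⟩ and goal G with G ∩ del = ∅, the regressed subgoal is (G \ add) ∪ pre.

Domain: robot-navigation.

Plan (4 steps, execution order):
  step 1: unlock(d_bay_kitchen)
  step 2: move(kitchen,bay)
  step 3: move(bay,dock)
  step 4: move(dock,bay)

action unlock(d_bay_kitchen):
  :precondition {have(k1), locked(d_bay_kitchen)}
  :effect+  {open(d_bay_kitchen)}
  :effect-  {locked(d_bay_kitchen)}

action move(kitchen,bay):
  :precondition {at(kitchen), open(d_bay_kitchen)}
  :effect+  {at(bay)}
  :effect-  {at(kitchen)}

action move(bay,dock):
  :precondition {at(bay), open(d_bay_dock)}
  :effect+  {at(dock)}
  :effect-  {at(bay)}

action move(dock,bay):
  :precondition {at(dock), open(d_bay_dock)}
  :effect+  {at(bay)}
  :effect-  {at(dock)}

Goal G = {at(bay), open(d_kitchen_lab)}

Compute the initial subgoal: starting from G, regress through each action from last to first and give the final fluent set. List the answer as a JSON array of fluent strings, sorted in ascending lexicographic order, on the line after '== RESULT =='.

Regress step by step:
  through step 4 (move(dock,bay)): drop {at(bay)}, keep {open(d_kitchen_lab)}, require {at(dock), open(d_bay_dock)}
    → {at(dock), open(d_bay_dock), open(d_kitchen_lab)}
  through step 3 (move(bay,dock)): drop {at(dock)}, keep {open(d_bay_dock), open(d_kitchen_lab)}, require {at(bay), open(d_bay_dock)}
    → {at(bay), open(d_bay_dock), open(d_kitchen_lab)}
  through step 2 (move(kitchen,bay)): drop {at(bay)}, keep {open(d_bay_dock), open(d_kitchen_lab)}, require {at(kitchen), open(d_bay_kitchen)}
    → {at(kitchen), open(d_bay_dock), open(d_bay_kitchen), open(d_kitchen_lab)}
  through step 1 (unlock(d_bay_kitchen)): drop {open(d_bay_kitchen)}, keep {at(kitchen), open(d_bay_dock), open(d_kitchen_lab)}, require {have(k1), locked(d_bay_kitchen)}
    → {at(kitchen), have(k1), locked(d_bay_kitchen), open(d_bay_dock), open(d_kitchen_lab)}

== RESULT ==
["at(kitchen)", "have(k1)", "locked(d_bay_kitchen)", "open(d_bay_dock)", "open(d_kitchen_lab)"]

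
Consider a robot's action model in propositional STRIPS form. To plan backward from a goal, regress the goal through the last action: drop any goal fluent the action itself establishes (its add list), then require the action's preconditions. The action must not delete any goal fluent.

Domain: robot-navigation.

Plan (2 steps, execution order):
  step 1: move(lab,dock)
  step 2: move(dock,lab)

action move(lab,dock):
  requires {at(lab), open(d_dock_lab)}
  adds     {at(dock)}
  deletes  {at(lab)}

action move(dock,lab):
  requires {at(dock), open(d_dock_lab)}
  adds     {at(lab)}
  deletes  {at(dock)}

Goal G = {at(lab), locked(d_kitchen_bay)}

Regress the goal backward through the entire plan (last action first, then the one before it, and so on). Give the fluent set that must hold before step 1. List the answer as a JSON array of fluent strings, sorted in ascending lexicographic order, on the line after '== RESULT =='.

Regress step by step:
  through step 2 (move(dock,lab)): drop {at(lab)}, keep {locked(d_kitchen_bay)}, require {at(dock), open(d_dock_lab)}
    → {at(dock), locked(d_kitchen_bay), open(d_dock_lab)}
  through step 1 (move(lab,dock)): drop {at(dock)}, keep {locked(d_kitchen_bay), open(d_dock_lab)}, require {at(lab), open(d_dock_lab)}
    → {at(lab), locked(d_kitchen_bay), open(d_dock_lab)}

== RESULT ==
["at(lab)", "locked(d_kitchen_bay)", "open(d_dock_lab)"]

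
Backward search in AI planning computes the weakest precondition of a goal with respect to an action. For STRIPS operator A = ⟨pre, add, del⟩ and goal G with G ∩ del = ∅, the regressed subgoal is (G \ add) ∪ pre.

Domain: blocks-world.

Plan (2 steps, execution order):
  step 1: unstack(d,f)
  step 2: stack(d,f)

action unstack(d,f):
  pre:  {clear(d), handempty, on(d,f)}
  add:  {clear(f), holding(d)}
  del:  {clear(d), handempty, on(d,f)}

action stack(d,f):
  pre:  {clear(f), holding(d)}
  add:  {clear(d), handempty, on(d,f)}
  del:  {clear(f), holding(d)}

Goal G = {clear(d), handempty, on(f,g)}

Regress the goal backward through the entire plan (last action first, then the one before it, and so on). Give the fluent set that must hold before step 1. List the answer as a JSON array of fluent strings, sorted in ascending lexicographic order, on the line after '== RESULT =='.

Regress step by step:
  through step 2 (stack(d,f)): drop {clear(d), handempty}, keep {on(f,g)}, require {clear(f), holding(d)}
    → {clear(f), holding(d), on(f,g)}
  through step 1 (unstack(d,f)): drop {clear(f), holding(d)}, keep {on(f,g)}, require {clear(d), handempty, on(d,f)}
    → {clear(d), handempty, on(d,f), on(f,g)}

== RESULT ==
["clear(d)", "handempty", "on(d,f)", "on(f,g)"]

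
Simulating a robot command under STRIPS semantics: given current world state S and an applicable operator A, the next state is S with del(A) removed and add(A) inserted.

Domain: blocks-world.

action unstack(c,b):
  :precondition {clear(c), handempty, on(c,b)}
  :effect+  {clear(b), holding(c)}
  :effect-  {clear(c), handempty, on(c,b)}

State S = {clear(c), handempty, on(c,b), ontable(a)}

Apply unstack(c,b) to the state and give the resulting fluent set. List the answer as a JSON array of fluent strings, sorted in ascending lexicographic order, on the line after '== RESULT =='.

Compute (S \ del) ∪ add:
  pre ⊆ S: {clear(c), handempty, on(c,b)} ⊆ S  — applicable
  S \ del = {ontable(a)}
  ∪ add   = {clear(b), holding(c), ontable(a)}

== RESULT ==
["clear(b)", "holding(c)", "ontable(a)"]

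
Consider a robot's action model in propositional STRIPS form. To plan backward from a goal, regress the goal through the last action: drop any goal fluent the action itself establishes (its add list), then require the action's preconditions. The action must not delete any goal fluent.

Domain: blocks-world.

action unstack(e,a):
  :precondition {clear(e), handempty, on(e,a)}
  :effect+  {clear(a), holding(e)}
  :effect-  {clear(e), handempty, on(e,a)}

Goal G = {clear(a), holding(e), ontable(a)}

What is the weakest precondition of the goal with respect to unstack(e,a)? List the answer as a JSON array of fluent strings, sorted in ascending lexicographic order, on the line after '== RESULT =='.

Compute (G \ add) ∪ pre:
  G ∩ del = {}  (empty — regression defined)
  G \ add = {clear(a), holding(e), ontable(a)} \ {clear(a), holding(e)} = {ontable(a)}
  ∪ pre   = {ontable(a)} ∪ {clear(e), handempty, on(e,a)}
          = {clear(e), handempty, on(e,a), ontable(a)}

== RESULT ==
["clear(e)", "handempty", "on(e,a)", "ontable(a)"]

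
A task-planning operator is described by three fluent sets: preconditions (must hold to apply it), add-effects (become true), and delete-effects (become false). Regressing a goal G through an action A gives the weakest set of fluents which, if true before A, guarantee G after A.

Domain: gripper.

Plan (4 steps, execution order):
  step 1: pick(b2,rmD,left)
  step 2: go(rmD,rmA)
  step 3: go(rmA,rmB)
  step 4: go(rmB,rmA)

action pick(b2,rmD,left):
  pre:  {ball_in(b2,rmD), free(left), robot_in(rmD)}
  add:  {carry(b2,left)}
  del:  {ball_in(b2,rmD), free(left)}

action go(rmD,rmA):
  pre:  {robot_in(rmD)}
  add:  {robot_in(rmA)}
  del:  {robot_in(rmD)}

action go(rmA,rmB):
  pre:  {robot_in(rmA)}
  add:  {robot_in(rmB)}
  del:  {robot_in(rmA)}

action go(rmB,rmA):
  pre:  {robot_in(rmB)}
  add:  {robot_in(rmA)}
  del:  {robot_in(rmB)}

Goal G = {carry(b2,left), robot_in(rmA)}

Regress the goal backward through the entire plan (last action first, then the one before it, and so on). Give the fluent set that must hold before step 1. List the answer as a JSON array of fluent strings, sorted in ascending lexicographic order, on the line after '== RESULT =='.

Work backward from the goal:
  through step 4 (go(rmB,rmA)): drop {robot_in(rmA)}, keep {carry(b2,left)}, require {robot_in(rmB)}
    → {carry(b2,left), robot_in(rmB)}
  through step 3 (go(rmA,rmB)): drop {robot_in(rmB)}, keep {carry(b2,left)}, require {robot_in(rmA)}
    → {carry(b2,left), robot_in(rmA)}
  through step 2 (go(rmD,rmA)): drop {robot_in(rmA)}, keep {carry(b2,left)}, require {robot_in(rmD)}
    → {carry(b2,left), robot_in(rmD)}
  through step 1 (pick(b2,rmD,left)): drop {carry(b2,left)}, keep {robot_in(rmD)}, require {ball_in(b2,rmD), free(left), robot_in(rmD)}
    → {ball_in(b2,rmD), free(left), robot_in(rmD)}

== RESULT ==
["ball_in(b2,rmD)", "free(left)", "robot_in(rmD)"]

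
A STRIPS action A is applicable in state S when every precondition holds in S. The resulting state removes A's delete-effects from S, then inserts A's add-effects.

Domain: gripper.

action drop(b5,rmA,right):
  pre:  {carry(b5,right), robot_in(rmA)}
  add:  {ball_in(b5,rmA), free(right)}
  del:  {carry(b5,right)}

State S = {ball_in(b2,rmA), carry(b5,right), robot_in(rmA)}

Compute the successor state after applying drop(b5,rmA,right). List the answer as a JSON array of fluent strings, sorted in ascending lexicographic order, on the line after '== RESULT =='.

Progress:
  pre ⊆ S: {carry(b5,right), robot_in(rmA)} ⊆ S  — applicable
  S \ del = {ball_in(b2,rmA), robot_in(rmA)}
  ∪ add   = {ball_in(b2,rmA), ball_in(b5,rmA), free(right), robot_in(rmA)}

== RESULT ==
["ball_in(b2,rmA)", "ball_in(b5,rmA)", "free(right)", "robot_in(rmA)"]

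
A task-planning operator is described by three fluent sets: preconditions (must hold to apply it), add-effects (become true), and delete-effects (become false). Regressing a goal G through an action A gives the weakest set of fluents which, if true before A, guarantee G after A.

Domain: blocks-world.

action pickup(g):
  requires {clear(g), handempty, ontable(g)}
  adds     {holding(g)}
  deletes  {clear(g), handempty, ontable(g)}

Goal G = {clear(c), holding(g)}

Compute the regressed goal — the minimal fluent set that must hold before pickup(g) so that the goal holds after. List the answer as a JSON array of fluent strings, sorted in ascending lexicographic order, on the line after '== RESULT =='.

Compute (G \ add) ∪ pre:
  G ∩ del = {}  (empty — regression defined)
  G \ add = {clear(c), holding(g)} \ {holding(g)} = {clear(c)}
  ∪ pre   = {clear(c)} ∪ {clear(g), handempty, ontable(g)}
          = {clear(c), clear(g), handempty, ontable(g)}

== RESULT ==
["clear(c)", "clear(g)", "handempty", "ontable(g)"]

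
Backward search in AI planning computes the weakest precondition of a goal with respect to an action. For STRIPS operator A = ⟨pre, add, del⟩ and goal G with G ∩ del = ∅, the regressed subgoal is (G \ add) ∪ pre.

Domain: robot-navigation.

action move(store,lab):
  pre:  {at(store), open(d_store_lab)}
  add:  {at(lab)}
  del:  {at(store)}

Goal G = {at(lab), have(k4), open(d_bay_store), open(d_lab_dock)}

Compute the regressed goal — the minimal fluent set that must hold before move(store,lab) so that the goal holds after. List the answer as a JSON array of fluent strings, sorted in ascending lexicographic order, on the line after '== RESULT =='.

Regress:
  G ∩ del = {}  (empty — regression defined)
  G \ add = {at(lab), have(k4), open(d_bay_store), open(d_lab_dock)} \ {at(lab)} = {have(k4), open(d_bay_store), open(d_lab_dock)}
  ∪ pre   = {have(k4), open(d_bay_store), open(d_lab_dock)} ∪ {at(store), open(d_store_lab)}
          = {at(store), have(k4), open(d_bay_store), open(d_lab_dock), open(d_store_lab)}

== RESULT ==
["at(store)", "have(k4)", "open(d_bay_store)", "open(d_lab_dock)", "open(d_store_lab)"]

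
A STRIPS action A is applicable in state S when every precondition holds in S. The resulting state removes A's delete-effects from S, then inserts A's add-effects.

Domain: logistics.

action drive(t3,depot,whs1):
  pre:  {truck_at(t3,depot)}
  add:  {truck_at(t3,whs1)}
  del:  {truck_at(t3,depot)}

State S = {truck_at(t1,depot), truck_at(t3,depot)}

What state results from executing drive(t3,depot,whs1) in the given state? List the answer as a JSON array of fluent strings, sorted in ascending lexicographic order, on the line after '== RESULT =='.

Progress:
  pre ⊆ S: {truck_at(t3,depot)} ⊆ S  — applicable
  S \ del = {truck_at(t1,depot)}
  ∪ add   = {truck_at(t1,depot), truck_at(t3,whs1)}

== RESULT ==
["truck_at(t1,depot)", "truck_at(t3,whs1)"]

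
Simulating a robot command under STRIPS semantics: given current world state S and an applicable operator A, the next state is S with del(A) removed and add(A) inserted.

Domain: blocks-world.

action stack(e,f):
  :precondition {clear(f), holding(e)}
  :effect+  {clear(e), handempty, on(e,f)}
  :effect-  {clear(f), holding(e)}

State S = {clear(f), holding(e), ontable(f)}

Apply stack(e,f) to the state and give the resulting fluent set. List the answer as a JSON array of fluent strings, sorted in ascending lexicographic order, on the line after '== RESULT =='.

Compute (S \ del) ∪ add:
  pre ⊆ S: {clear(f), holding(e)} ⊆ S  — applicable
  S \ del = {ontable(f)}
  ∪ add   = {clear(e), handempty, on(e,f), ontable(f)}

== RESULT ==
["clear(e)", "handempty", "on(e,f)", "ontable(f)"]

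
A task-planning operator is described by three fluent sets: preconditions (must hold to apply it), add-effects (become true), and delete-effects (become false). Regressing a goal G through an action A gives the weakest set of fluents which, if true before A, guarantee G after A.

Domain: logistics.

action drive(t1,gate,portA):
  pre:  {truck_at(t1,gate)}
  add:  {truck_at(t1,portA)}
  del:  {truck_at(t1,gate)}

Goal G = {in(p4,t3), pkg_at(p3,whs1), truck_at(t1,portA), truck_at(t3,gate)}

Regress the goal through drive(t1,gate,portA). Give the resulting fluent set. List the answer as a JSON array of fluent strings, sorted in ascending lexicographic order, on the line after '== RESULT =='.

Regress:
  G ∩ del = {}  (empty — regression defined)
  G \ add = {in(p4,t3), pkg_at(p3,whs1), truck_at(t1,portA), truck_at(t3,gate)} \ {truck_at(t1,portA)} = {in(p4,t3), pkg_at(p3,whs1), truck_at(t3,gate)}
  ∪ pre   = {in(p4,t3), pkg_at(p3,whs1), truck_at(t3,gate)} ∪ {truck_at(t1,gate)}
          = {in(p4,t3), pkg_at(p3,whs1), truck_at(t1,gate), truck_at(t3,gate)}

== RESULT ==
["in(p4,t3)", "pkg_at(p3,whs1)", "truck_at(t1,gate)", "truck_at(t3,gate)"]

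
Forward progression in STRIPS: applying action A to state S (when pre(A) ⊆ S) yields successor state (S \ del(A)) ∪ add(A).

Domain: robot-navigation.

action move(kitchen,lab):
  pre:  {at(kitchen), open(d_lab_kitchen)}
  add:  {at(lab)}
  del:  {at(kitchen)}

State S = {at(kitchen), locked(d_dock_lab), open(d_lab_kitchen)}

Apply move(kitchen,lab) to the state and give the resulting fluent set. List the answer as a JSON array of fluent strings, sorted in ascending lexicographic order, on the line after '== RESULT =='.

Progress:
  pre ⊆ S: {at(kitchen), open(d_lab_kitchen)} ⊆ S  — applicable
  S \ del = {locked(d_dock_lab), open(d_lab_kitchen)}
  ∪ add   = {at(lab), locked(d_dock_lab), open(d_lab_kitchen)}

== RESULT ==
["at(lab)", "locked(d_dock_lab)", "open(d_lab_kitchen)"]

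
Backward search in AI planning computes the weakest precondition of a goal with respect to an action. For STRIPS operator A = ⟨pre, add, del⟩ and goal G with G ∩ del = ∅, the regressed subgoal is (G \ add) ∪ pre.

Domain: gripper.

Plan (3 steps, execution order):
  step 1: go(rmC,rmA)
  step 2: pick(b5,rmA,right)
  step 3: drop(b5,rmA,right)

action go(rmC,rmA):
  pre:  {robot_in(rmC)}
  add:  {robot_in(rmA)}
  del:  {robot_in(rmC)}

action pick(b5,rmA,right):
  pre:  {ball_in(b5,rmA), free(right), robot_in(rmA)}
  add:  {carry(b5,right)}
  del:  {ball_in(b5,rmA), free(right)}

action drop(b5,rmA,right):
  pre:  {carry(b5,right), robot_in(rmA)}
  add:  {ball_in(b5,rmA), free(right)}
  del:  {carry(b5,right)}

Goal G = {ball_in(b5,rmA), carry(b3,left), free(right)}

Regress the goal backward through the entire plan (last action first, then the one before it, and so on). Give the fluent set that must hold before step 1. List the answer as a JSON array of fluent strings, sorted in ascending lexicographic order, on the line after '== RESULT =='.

Work backward from the goal:
  through step 3 (drop(b5,rmA,right)): drop {ball_in(b5,rmA), free(right)}, keep {carry(b3,left)}, require {carry(b5,right), robot_in(rmA)}
    → {carry(b3,left), carry(b5,right), robot_in(rmA)}
  through step 2 (pick(b5,rmA,right)): drop {carry(b5,right)}, keep {carry(b3,left), robot_in(rmA)}, require {ball_in(b5,rmA), free(right), robot_in(rmA)}
    → {ball_in(b5,rmA), carry(b3,left), free(right), robot_in(rmA)}
  through step 1 (go(rmC,rmA)): drop {robot_in(rmA)}, keep {ball_in(b5,rmA), carry(b3,left), free(right)}, require {robot_in(rmC)}
    → {ball_in(b5,rmA), carry(b3,left), free(right), robot_in(rmC)}

== RESULT ==
["ball_in(b5,rmA)", "carry(b3,left)", "free(right)", "robot_in(rmC)"]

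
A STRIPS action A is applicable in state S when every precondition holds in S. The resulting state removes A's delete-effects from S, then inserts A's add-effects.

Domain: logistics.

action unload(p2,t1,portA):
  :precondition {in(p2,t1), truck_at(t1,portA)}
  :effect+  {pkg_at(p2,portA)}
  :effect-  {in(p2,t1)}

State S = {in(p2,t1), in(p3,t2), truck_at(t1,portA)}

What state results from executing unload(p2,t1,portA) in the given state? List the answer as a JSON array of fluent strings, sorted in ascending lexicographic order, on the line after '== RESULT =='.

Compute (S \ del) ∪ add:
  pre ⊆ S: {in(p2,t1), truck_at(t1,portA)} ⊆ S  — applicable
  S \ del = {in(p3,t2), truck_at(t1,portA)}
  ∪ add   = {in(p3,t2), pkg_at(p2,portA), truck_at(t1,portA)}

== RESULT ==
["in(p3,t2)", "pkg_at(p2,portA)", "truck_at(t1,portA)"]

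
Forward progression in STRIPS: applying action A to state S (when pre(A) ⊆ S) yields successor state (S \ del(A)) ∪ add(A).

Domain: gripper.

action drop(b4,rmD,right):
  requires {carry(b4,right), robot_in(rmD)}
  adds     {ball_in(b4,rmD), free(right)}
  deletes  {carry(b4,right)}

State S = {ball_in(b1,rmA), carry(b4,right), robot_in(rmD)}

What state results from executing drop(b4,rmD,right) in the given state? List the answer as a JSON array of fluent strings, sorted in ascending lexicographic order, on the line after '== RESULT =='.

Progress:
  pre ⊆ S: {carry(b4,right), robot_in(rmD)} ⊆ S  — applicable
  S \ del = {ball_in(b1,rmA), robot_in(rmD)}
  ∪ add   = {ball_in(b1,rmA), ball_in(b4,rmD), free(right), robot_in(rmD)}

== RESULT ==
["ball_in(b1,rmA)", "ball_in(b4,rmD)", "free(right)", "robot_in(rmD)"]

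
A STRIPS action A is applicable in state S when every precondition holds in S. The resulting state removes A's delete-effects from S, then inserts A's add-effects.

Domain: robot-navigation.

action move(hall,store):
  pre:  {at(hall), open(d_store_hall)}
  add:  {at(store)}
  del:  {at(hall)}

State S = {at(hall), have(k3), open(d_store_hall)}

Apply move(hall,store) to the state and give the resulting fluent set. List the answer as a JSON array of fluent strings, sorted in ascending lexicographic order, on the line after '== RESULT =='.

Progress:
  pre ⊆ S: {at(hall), open(d_store_hall)} ⊆ S  — applicable
  S \ del = {have(k3), open(d_store_hall)}
  ∪ add   = {at(store), have(k3), open(d_store_hall)}

== RESULT ==
["at(store)", "have(k3)", "open(d_store_hall)"]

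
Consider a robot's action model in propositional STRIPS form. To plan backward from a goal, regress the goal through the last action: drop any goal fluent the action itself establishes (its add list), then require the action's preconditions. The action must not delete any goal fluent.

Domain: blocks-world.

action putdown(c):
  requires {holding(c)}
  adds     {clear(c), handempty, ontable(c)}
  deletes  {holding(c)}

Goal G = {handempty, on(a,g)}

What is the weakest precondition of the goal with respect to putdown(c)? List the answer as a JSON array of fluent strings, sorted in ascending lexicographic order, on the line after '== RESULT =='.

Compute (G \ add) ∪ pre:
  G ∩ del = {}  (empty — regression defined)
  G \ add = {handempty, on(a,g)} \ {clear(c), handempty, ontable(c)} = {on(a,g)}
  ∪ pre   = {on(a,g)} ∪ {holding(c)}
          = {holding(c), on(a,g)}

== RESULT ==
["holding(c)", "on(a,g)"]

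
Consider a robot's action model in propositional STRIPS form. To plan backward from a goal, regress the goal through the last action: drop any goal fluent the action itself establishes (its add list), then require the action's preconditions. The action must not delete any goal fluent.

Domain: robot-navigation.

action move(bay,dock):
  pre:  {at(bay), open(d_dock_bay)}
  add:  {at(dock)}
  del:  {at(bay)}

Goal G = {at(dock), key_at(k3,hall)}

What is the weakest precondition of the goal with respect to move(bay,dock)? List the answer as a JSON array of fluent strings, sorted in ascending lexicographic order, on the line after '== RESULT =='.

Regress:
  G ∩ del = {}  (empty — regression defined)
  G \ add = {at(dock), key_at(k3,hall)} \ {at(dock)} = {key_at(k3,hall)}
  ∪ pre   = {key_at(k3,hall)} ∪ {at(bay), open(d_dock_bay)}
          = {at(bay), key_at(k3,hall), open(d_dock_bay)}

== RESULT ==
["at(bay)", "key_at(k3,hall)", "open(d_dock_bay)"]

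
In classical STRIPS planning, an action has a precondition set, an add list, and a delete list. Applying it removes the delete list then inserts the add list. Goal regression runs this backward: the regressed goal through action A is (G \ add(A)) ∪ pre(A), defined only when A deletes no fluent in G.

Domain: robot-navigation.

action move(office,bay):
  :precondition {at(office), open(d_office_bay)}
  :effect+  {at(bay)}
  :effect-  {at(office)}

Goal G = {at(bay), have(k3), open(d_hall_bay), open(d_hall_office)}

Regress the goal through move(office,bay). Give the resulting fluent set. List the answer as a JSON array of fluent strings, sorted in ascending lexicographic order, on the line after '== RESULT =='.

Regress:
  G ∩ del = {}  (empty — regression defined)
  G \ add = {at(bay), have(k3), open(d_hall_bay), open(d_hall_office)} \ {at(bay)} = {have(k3), open(d_hall_bay), open(d_hall_office)}
  ∪ pre   = {have(k3), open(d_hall_bay), open(d_hall_office)} ∪ {at(office), open(d_office_bay)}
          = {at(office), have(k3), open(d_hall_bay), open(d_hall_office), open(d_office_bay)}

== RESULT ==
["at(office)", "have(k3)", "open(d_hall_bay)", "open(d_hall_office)", "open(d_office_bay)"]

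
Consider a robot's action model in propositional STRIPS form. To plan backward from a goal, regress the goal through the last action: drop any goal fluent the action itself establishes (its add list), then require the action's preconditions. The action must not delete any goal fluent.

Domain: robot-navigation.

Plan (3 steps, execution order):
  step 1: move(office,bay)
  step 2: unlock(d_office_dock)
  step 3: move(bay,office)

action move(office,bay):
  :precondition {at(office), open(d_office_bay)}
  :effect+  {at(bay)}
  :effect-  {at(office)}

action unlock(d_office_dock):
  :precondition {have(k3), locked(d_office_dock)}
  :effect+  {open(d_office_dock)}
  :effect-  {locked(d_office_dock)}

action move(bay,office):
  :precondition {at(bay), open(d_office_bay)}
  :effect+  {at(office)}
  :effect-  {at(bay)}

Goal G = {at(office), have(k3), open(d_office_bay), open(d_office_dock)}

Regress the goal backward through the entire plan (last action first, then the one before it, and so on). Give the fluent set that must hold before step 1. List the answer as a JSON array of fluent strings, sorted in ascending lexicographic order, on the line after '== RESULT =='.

Work backward from the goal:
  through step 3 (move(bay,office)): drop {at(office)}, keep {have(k3), open(d_office_bay), open(d_office_dock)}, require {at(bay), open(d_office_bay)}
    → {at(bay), have(k3), open(d_office_bay), open(d_office_dock)}
  through step 2 (unlock(d_office_dock)): drop {open(d_office_dock)}, keep {at(bay), have(k3), open(d_office_bay)}, require {have(k3), locked(d_office_dock)}
    → {at(bay), have(k3), locked(d_office_dock), open(d_office_bay)}
  through step 1 (move(office,bay)): drop {at(bay)}, keep {have(k3), locked(d_office_dock), open(d_office_bay)}, require {at(office), open(d_office_bay)}
    → {at(office), have(k3), locked(d_office_dock), open(d_office_bay)}

== RESULT ==
["at(office)", "have(k3)", "locked(d_office_dock)", "open(d_office_bay)"]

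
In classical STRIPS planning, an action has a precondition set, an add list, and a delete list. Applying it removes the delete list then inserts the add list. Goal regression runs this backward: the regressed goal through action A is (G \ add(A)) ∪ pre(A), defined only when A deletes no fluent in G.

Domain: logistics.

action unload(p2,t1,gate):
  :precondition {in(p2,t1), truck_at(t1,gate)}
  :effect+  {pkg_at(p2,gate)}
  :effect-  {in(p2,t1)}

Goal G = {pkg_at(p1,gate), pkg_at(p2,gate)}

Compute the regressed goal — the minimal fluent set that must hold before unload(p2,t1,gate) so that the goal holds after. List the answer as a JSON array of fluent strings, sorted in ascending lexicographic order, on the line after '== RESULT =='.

Compute (G \ add) ∪ pre:
  G ∩ del = {}  (empty — regression defined)
  G \ add = {pkg_at(p1,gate), pkg_at(p2,gate)} \ {pkg_at(p2,gate)} = {pkg_at(p1,gate)}
  ∪ pre   = {pkg_at(p1,gate)} ∪ {in(p2,t1), truck_at(t1,gate)}
          = {in(p2,t1), pkg_at(p1,gate), truck_at(t1,gate)}

== RESULT ==
["in(p2,t1)", "pkg_at(p1,gate)", "truck_at(t1,gate)"]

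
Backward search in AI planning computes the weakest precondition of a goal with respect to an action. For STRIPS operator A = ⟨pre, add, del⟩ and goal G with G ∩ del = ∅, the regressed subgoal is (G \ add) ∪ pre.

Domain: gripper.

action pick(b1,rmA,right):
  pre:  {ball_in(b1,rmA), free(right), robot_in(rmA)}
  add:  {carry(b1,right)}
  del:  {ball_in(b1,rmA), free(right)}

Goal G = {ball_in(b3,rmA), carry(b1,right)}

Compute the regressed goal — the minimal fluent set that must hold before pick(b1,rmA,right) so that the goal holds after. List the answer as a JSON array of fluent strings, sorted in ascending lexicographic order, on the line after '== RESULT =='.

Compute (G \ add) ∪ pre:
  G ∩ del = {}  (empty — regression defined)
  G \ add = {ball_in(b3,rmA), carry(b1,right)} \ {carry(b1,right)} = {ball_in(b3,rmA)}
  ∪ pre   = {ball_in(b3,rmA)} ∪ {ball_in(b1,rmA), free(right), robot_in(rmA)}
          = {ball_in(b1,rmA), ball_in(b3,rmA), free(right), robot_in(rmA)}

== RESULT ==
["ball_in(b1,rmA)", "ball_in(b3,rmA)", "free(right)", "robot_in(rmA)"]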